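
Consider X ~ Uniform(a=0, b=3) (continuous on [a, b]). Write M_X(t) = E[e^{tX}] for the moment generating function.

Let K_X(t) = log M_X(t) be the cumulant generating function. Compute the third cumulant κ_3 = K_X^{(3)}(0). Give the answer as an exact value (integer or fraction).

M_X(t) = (e^(3*t) - 1)/(3*t)
K_X(t) = log M_X(t) = -log(t) + log(e^(3*t) - 1) - log(3)
D^3[K](t) = (27*t^3*e^(6*t) + 27*t^3*e^(3*t) - 2*e^(9*t) + 6*e^(6*t) - 6*e^(3*t) + 2)/(t^3*e^(9*t) - 3*t^3*e^(6*t) + 3*t^3*e^(3*t) - t^3)

κ_3 = D^3[K](0) = 0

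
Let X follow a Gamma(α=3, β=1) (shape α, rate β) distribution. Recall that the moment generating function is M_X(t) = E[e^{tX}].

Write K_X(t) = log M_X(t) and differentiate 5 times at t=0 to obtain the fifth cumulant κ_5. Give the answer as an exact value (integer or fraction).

κ_5 = d^5K/dt^5 |_{t=0} = 72

M_X(t) = (1 - t)^(-3)
K_X(t) = log M_X(t) = -3*log(1 - t)
dK/dt = -3/(t - 1)
d^2K/dt^2 = 3/(t^2 - 2*t + 1)
d^3K/dt^3 = -6/(t^3 - 3*t^2 + 3*t - 1)
d^4K/dt^4 = 18/(t^4 - 4*t^3 + 6*t^2 - 4*t + 1)
d^5K/dt^5 = -72/(t^5 - 5*t^4 + 10*t^3 - 10*t^2 + 5*t - 1)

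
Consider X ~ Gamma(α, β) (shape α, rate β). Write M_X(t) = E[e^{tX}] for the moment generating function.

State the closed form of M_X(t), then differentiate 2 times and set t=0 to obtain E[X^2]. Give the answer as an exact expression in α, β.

M_X(t) = (β/(β - t))^α
M^(2)(t) = (α^2*β^α*(1/(β - t))^α + α*β^α*(1/(β - t))^α)/(β^2 - 2*β*t + t^2)

E[X^2] = M^(2)(0) = α*(α + 1)/β^2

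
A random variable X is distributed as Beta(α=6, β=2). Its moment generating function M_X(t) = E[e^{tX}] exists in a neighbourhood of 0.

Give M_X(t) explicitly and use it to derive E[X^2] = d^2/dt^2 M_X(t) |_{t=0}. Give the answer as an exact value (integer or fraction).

E[X^2] = M′′(0) = 7/12

M_X(t) = ₁F₁(6; 8; t)
M′(t) = 3*₁F₁(7; 9; t)/4
M′′(t) = 7*₁F₁(8; 10; t)/12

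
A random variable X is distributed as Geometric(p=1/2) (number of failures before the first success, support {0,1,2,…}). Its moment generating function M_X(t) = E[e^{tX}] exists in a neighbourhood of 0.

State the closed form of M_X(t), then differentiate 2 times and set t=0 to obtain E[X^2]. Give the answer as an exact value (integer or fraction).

M_X(t) = 1/(2*(1 - e^(t)/2))
dM/dt = e^(t)/(e^(2*t) - 4*e^(t) + 4)
d^2M/dt^2 = (-e^(2*t) - 2*e^(t))/(e^(3*t) - 6*e^(2*t) + 12*e^(t) - 8)

E[X^2] = d^2M/dt^2 |_{t=0} = 3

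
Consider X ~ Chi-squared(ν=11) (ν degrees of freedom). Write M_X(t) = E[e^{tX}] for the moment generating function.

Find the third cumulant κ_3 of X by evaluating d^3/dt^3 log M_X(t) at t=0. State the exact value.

κ_3 = d^3K/dt^3 |_{t=0} = 88

M_X(t) = (1 - 2*t)^(-11/2)
K_X(t) = log M_X(t) = -11*log(1 - 2*t)/2
dK/dt = -11/(2*t - 1)
d^2K/dt^2 = 22/(4*t^2 - 4*t + 1)
d^3K/dt^3 = -88/(8*t^3 - 12*t^2 + 6*t - 1)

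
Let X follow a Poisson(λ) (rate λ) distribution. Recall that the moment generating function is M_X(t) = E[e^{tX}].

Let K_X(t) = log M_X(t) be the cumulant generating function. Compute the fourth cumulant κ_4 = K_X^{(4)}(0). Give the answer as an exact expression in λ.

κ_4 = d^4K/dt^4 |_{t=0} = λ

M_X(t) = e^(λ*(e^(t) - 1))
K_X(t) = log M_X(t) = λ*(e^(t) - 1)
dK/dt = λ*e^(t)
d^2K/dt^2 = λ*e^(t)
d^3K/dt^3 = λ*e^(t)
d^4K/dt^4 = λ*e^(t)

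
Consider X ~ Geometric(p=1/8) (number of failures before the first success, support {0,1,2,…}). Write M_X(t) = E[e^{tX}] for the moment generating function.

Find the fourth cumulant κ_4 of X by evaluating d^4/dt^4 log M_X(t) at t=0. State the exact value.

M_X(t) = 1/(8*(1 - 7*e^(t)/8))
K_X(t) = log M_X(t) = -log(1 - 7*e^(t)/8) - 3*log(2)
K^(4)(t) = (2744*e^(3*t) + 12544*e^(2*t) + 3584*e^(t))/(2401*e^(4*t) - 10976*e^(3*t) + 18816*e^(2*t) - 14336*e^(t) + 4096)

κ_4 = K^(4)(0) = 18872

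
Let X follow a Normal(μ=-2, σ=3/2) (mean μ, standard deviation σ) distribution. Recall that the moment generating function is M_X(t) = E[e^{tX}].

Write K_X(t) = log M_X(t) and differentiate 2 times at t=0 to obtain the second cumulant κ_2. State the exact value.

M_X(t) = e^(9*t^2/8 - 2*t)
K_X(t) = log M_X(t) = 9*t^2/8 - 2*t
D^2[K](t) = 9/4

κ_2 = D^2[K](0) = 9/4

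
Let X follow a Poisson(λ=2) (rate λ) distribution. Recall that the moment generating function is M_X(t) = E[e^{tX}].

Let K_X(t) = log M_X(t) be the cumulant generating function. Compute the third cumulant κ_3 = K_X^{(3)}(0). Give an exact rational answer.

M_X(t) = e^(2*e^(t) - 2)
K_X(t) = log M_X(t) = 2*e^(t) - 2
K′(t) = 2*e^(t)
K′′(t) = 2*e^(t)
K′′′(t) = 2*e^(t)

κ_3 = K′′′(0) = 2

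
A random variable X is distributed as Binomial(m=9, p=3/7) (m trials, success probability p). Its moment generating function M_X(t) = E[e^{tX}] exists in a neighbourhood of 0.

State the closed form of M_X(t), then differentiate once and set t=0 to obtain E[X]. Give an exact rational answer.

E[X] = M′(0) = 27/7

M_X(t) = (3*e^(t)/7 + 4/7)^9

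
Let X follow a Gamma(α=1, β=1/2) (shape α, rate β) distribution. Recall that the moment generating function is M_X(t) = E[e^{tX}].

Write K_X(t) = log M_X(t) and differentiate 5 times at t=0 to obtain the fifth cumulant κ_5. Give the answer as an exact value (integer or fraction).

κ_5 = d^5K/dt^5 |_{t=0} = 768

M_X(t) = 1/(2*(1/2 - t))
K_X(t) = log M_X(t) = -log(1/2 - t) - log(2)
dK/dt = -2/(2*t - 1)
d^2K/dt^2 = 4/(4*t^2 - 4*t + 1)
d^3K/dt^3 = -16/(8*t^3 - 12*t^2 + 6*t - 1)
d^4K/dt^4 = 96/(16*t^4 - 32*t^3 + 24*t^2 - 8*t + 1)
d^5K/dt^5 = -768/(32*t^5 - 80*t^4 + 80*t^3 - 40*t^2 + 10*t - 1)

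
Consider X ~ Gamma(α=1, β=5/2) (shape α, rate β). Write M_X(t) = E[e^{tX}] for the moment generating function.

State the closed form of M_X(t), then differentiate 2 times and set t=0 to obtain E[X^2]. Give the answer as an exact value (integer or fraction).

M_X(t) = 5/(2*(5/2 - t))
M′(t) = 10/(4*t^2 - 20*t + 25)
M′′(t) = -40/(8*t^3 - 60*t^2 + 150*t - 125)

E[X^2] = M′′(0) = 8/25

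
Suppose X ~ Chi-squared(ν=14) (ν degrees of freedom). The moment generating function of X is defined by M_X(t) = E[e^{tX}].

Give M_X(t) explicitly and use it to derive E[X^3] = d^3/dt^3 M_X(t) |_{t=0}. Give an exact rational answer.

E[X^3] = M′′′(0) = 4032

M_X(t) = (1 - 2*t)^(-7)
M′(t) = 14/(256*t^8 - 1024*t^7 + 1792*t^6 - 1792*t^5 + 1120*t^4 - 448*t^3 + 112*t^2 - 16*t + 1)
M′′(t) = -224/(512*t^9 - 2304*t^8 + 4608*t^7 - 5376*t^6 + 4032*t^5 - 2016*t^4 + 672*t^3 - 144*t^2 + 18*t - 1)
M′′′(t) = 4032/(1024*t^10 - 5120*t^9 + 11520*t^8 - 15360*t^7 + 13440*t^6 - 8064*t^5 + 3360*t^4 - 960*t^3 + 180*t^2 - 20*t + 1)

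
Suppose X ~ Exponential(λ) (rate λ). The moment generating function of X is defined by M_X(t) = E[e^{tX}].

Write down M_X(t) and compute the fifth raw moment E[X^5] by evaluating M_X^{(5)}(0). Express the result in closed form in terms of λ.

E[X^5] = d^5M/dt^5 |_{t=0} = 120/λ^5

M_X(t) = λ/(λ - t)
dM/dt = λ/(λ^2 - 2*λ*t + t^2)
d^2M/dt^2 = -2*λ/(-λ^3 + 3*λ^2*t - 3*λ*t^2 + t^3)
d^3M/dt^3 = 6*λ/(λ^4 - 4*λ^3*t + 6*λ^2*t^2 - 4*λ*t^3 + t^4)
d^4M/dt^4 = -24*λ/(-λ^5 + 5*λ^4*t - 10*λ^3*t^2 + 10*λ^2*t^3 - 5*λ*t^4 + t^5)
d^5M/dt^5 = 120*λ/(λ^6 - 6*λ^5*t + 15*λ^4*t^2 - 20*λ^3*t^3 + 15*λ^2*t^4 - 6*λ*t^5 + t^6)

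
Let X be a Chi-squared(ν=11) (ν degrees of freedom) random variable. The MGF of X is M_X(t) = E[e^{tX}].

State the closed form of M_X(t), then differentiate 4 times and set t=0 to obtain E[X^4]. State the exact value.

M_X(t) = (1 - 2*t)^(-11/2)
M′(t) = 11/(64*t^6*√(1 - 2*t) - 192*t^5*√(1 - 2*t) + 240*t^4*√(1 - 2*t) - 160*t^3*√(1 - 2*t) + 60*t^2*√(1 - 2*t) - 12*t*√(1 - 2*t) + √(1 - 2*t))
M′′(t) = -143/(128*t^7*√(1 - 2*t) - 448*t^6*√(1 - 2*t) + 672*t^5*√(1 - 2*t) - 560*t^4*√(1 - 2*t) + 280*t^3*√(1 - 2*t) - 84*t^2*√(1 - 2*t) + 14*t*√(1 - 2*t) - √(1 - 2*t))

E[X^4] = M′′′′(0) = 36465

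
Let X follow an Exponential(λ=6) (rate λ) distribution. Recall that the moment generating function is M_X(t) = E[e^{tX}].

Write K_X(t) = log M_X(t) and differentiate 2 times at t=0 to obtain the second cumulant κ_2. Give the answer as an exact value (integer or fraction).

κ_2 = K′′(0) = 1/36

M_X(t) = 6/(6 - t)
K_X(t) = log M_X(t) = -log(6 - t) + log(6)
K′(t) = -1/(t - 6)
K′′(t) = 1/(t^2 - 12*t + 36)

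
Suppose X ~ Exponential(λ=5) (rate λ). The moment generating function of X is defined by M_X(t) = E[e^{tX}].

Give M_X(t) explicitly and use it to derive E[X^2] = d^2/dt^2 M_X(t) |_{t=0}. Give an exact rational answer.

M_X(t) = 5/(5 - t)
M^(2)(t) = -10/(t^3 - 15*t^2 + 75*t - 125)

E[X^2] = M^(2)(0) = 2/25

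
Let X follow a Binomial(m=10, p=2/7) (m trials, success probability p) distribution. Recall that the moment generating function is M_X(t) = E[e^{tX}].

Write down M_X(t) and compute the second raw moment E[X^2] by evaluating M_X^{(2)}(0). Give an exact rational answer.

M_X(t) = (2*e^(t)/7 + 5/7)^10

E[X^2] = M′′(0) = 500/49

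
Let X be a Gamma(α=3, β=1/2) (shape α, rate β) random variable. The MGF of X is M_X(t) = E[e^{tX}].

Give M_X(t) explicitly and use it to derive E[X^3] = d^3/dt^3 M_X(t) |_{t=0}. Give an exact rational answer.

M_X(t) = 1/(8*(1/2 - t)^3)
dM/dt = 6/(16*t^4 - 32*t^3 + 24*t^2 - 8*t + 1)
d^2M/dt^2 = -48/(32*t^5 - 80*t^4 + 80*t^3 - 40*t^2 + 10*t - 1)
d^3M/dt^3 = 480/(64*t^6 - 192*t^5 + 240*t^4 - 160*t^3 + 60*t^2 - 12*t + 1)

E[X^3] = d^3M/dt^3 |_{t=0} = 480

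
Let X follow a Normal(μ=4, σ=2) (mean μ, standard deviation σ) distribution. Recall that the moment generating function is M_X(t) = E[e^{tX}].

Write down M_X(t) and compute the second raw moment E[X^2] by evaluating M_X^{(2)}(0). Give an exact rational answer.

M_X(t) = e^(2*t^2 + 4*t)
D^2[M](t) = 16*t^2*e^(4*t)*e^(2*t^2) + 32*t*e^(4*t)*e^(2*t^2) + 20*e^(4*t)*e^(2*t^2)

E[X^2] = D^2[M](0) = 20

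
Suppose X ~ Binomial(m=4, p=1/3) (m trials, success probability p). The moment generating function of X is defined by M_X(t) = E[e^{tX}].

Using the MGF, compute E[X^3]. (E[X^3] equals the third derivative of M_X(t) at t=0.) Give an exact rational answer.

M_X(t) = (e^(t)/3 + 2/3)^4
D^3[M](t) = 64*e^(4*t)/81 + 8*e^(3*t)/3 + 64*e^(2*t)/27 + 32*e^(t)/81

E[X^3] = D^3[M](0) = 56/9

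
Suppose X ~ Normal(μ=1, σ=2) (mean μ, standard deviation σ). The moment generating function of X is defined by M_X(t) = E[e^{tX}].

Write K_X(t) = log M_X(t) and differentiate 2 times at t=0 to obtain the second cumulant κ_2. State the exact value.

M_X(t) = e^(2*t^2 + t)
K_X(t) = log M_X(t) = 2*t^2 + t
K^(2)(t) = 4

κ_2 = K^(2)(0) = 4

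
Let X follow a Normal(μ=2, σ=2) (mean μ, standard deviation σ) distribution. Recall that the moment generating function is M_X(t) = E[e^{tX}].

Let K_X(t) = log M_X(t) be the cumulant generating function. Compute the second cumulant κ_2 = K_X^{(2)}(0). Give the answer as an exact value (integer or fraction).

M_X(t) = e^(2*t^2 + 2*t)
K_X(t) = log M_X(t) = 2*t^2 + 2*t
K′(t) = 4*t + 2
K′′(t) = 4

κ_2 = K′′(0) = 4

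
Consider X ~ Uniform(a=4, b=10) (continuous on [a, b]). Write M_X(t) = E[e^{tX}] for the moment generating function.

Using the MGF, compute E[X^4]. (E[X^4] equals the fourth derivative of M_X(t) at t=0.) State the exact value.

M_X(t) = (e^(10*t) - e^(4*t))/(6*t)
dM/dt = (10*t*e^(10*t) - 4*t*e^(4*t) - e^(10*t) + e^(4*t))/(6*t^2)
d^2M/dt^2 = (50*t^2*e^(10*t) - 8*t^2*e^(4*t) - 10*t*e^(10*t) + 4*t*e^(4*t) + e^(10*t) - e^(4*t))/(3*t^3)
d^3M/dt^3 = (500*t^3*e^(10*t) - 32*t^3*e^(4*t) - 150*t^2*e^(10*t) + 24*t^2*e^(4*t) + 30*t*e^(10*t) - 12*t*e^(4*t) - 3*e^(10*t) + 3*e^(4*t))/(3*t^4)

E[X^4] = d^4M/dt^4 |_{t=0} = 16496/5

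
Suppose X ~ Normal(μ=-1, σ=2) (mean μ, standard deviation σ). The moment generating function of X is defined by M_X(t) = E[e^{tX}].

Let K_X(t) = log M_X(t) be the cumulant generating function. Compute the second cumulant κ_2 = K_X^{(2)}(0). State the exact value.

M_X(t) = e^(2*t^2 - t)
K_X(t) = log M_X(t) = 2*t^2 - t
K′(t) = 4*t - 1
K′′(t) = 4

κ_2 = K′′(0) = 4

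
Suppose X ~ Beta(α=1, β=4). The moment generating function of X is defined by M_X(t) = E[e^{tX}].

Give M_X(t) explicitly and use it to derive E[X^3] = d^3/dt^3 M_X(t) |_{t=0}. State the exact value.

M_X(t) = ₁F₁(1; 5; t)
M^(3)(t) = ₁F₁(4; 8; t)/35

E[X^3] = M^(3)(0) = 1/35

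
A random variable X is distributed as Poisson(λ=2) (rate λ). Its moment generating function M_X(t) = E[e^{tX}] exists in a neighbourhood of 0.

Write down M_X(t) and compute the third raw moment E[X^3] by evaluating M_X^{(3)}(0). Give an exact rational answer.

E[X^3] = M′′′(0) = 22

M_X(t) = e^(2*e^(t) - 2)
M′(t) = 2*e^(-2)*e^(t)*e^(2*e^(t))
M′′(t) = (4*e^(2*t)*e^(2*e^(t)) + 2*e^(t)*e^(2*e^(t)))*e^(-2)
M′′′(t) = (8*e^(3*t)*e^(2*e^(t)) + 12*e^(2*t)*e^(2*e^(t)) + 2*e^(t)*e^(2*e^(t)))*e^(-2)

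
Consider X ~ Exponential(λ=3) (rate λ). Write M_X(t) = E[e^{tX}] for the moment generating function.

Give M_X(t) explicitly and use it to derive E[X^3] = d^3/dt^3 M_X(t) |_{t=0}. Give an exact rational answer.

E[X^3] = d^3M/dt^3 |_{t=0} = 2/9

M_X(t) = 3/(3 - t)
dM/dt = 3/(t^2 - 6*t + 9)
d^2M/dt^2 = -6/(t^3 - 9*t^2 + 27*t - 27)
d^3M/dt^3 = 18/(t^4 - 12*t^3 + 54*t^2 - 108*t + 81)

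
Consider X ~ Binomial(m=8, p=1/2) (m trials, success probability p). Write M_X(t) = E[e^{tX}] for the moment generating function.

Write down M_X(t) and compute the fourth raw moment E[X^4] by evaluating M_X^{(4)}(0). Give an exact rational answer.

E[X^4] = D^4[M](0) = 459

M_X(t) = (e^(t)/2 + 1/2)^8
D^4[M](t) = 16*e^(8*t) + 2401*e^(7*t)/32 + 567*e^(6*t)/4 + 4375*e^(5*t)/32 + 70*e^(4*t) + 567*e^(3*t)/32 + 7*e^(2*t)/4 + e^(t)/32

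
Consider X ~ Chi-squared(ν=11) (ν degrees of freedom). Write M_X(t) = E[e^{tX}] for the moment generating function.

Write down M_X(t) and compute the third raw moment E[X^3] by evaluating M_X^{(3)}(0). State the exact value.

E[X^3] = M′′′(0) = 2145

M_X(t) = (1 - 2*t)^(-11/2)
M′(t) = 11/(64*t^6*√(1 - 2*t) - 192*t^5*√(1 - 2*t) + 240*t^4*√(1 - 2*t) - 160*t^3*√(1 - 2*t) + 60*t^2*√(1 - 2*t) - 12*t*√(1 - 2*t) + √(1 - 2*t))
M′′(t) = -143/(128*t^7*√(1 - 2*t) - 448*t^6*√(1 - 2*t) + 672*t^5*√(1 - 2*t) - 560*t^4*√(1 - 2*t) + 280*t^3*√(1 - 2*t) - 84*t^2*√(1 - 2*t) + 14*t*√(1 - 2*t) - √(1 - 2*t))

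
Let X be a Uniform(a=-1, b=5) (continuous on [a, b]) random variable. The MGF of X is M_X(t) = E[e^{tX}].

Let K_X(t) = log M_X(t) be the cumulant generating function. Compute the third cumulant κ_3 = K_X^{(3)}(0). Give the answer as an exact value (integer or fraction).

κ_3 = D^3[K](0) = 0

M_X(t) = (e^(5*t) - e^(-t))/(6*t)
K_X(t) = log M_X(t) = -log(t) + log(e^(5*t) - e^(-t)) - log(6)
D^3[K](t) = (216*t^3*e^(12*t) + 216*t^3*e^(6*t) - 2*e^(18*t) + 6*e^(12*t) - 6*e^(6*t) + 2)/(t^3*e^(18*t) - 3*t^3*e^(12*t) + 3*t^3*e^(6*t) - t^3)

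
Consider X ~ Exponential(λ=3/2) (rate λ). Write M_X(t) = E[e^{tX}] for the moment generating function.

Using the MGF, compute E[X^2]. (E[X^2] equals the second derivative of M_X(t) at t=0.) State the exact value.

M_X(t) = 3/(2*(3/2 - t))
D^2[M](t) = -24/(8*t^3 - 36*t^2 + 54*t - 27)

E[X^2] = D^2[M](0) = 8/9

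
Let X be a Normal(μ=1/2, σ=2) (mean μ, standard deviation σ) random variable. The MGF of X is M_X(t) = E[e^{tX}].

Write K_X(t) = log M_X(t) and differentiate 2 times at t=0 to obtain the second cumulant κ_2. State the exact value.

κ_2 = K^(2)(0) = 4

M_X(t) = e^(2*t^2 + t/2)
K_X(t) = log M_X(t) = 2*t^2 + t/2
K^(2)(t) = 4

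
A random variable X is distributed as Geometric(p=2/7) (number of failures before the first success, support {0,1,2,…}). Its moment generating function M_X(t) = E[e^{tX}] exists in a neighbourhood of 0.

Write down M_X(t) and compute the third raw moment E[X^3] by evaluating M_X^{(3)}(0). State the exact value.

E[X^3] = M′′′(0) = 535/4

M_X(t) = 2/(7*(1 - 5*e^(t)/7))
M′(t) = 10*e^(t)/(25*e^(2*t) - 70*e^(t) + 49)
M′′(t) = (-50*e^(2*t) - 70*e^(t))/(125*e^(3*t) - 525*e^(2*t) + 735*e^(t) - 343)
M′′′(t) = (250*e^(3*t) + 1400*e^(2*t) + 490*e^(t))/(625*e^(4*t) - 3500*e^(3*t) + 7350*e^(2*t) - 6860*e^(t) + 2401)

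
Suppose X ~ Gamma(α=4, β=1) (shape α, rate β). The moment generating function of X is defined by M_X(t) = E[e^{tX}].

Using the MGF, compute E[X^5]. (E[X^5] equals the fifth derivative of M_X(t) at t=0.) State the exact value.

M_X(t) = (1 - t)^(-4)
M^(5)(t) = -6720/(t^9 - 9*t^8 + 36*t^7 - 84*t^6 + 126*t^5 - 126*t^4 + 84*t^3 - 36*t^2 + 9*t - 1)

E[X^5] = M^(5)(0) = 6720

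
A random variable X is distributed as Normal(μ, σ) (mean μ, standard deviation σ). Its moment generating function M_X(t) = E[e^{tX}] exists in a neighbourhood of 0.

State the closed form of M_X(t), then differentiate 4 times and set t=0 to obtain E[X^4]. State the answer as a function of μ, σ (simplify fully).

M_X(t) = e^(μ*t + σ^2*t^2/2)

E[X^4] = M^(4)(0) = μ^4 + 6*μ^2*σ^2 + 3*σ^4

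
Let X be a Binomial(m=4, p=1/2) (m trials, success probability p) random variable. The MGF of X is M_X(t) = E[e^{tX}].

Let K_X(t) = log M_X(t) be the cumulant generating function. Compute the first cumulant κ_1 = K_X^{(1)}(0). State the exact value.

κ_1 = K′(0) = 2

M_X(t) = (e^(t)/2 + 1/2)^4
K_X(t) = log M_X(t) = 4*log(e^(t)/2 + 1/2)
K′(t) = 4*e^(t)/(e^(t) + 1)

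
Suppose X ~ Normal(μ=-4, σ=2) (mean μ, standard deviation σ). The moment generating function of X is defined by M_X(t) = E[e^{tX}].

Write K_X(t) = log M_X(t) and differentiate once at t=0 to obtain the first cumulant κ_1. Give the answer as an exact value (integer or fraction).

M_X(t) = e^(2*t^2 - 4*t)
K_X(t) = log M_X(t) = 2*t^2 - 4*t
D[K](t) = 4*t - 4

κ_1 = D[K](0) = -4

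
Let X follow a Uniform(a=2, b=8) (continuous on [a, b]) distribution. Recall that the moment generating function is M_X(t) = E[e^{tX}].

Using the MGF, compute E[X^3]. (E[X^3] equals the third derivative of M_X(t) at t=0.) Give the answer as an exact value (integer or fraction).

M_X(t) = (e^(8*t) - e^(2*t))/(6*t)
M′(t) = (8*t*e^(8*t) - 2*t*e^(2*t) - e^(8*t) + e^(2*t))/(6*t^2)
M′′(t) = (32*t^2*e^(8*t) - 2*t^2*e^(2*t) - 8*t*e^(8*t) + 2*t*e^(2*t) + e^(8*t) - e^(2*t))/(3*t^3)
M′′′(t) = (256*t^3*e^(8*t) - 4*t^3*e^(2*t) - 96*t^2*e^(8*t) + 6*t^2*e^(2*t) + 24*t*e^(8*t) - 6*t*e^(2*t) - 3*e^(8*t) + 3*e^(2*t))/(3*t^4)

E[X^3] = M′′′(0) = 170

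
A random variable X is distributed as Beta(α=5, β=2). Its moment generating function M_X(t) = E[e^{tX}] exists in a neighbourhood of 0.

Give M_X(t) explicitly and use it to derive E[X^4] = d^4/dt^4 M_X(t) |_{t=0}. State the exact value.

M_X(t) = ₁F₁(5; 7; t)
D^4[M](t) = ₁F₁(9; 11; t)/3

E[X^4] = D^4[M](0) = 1/3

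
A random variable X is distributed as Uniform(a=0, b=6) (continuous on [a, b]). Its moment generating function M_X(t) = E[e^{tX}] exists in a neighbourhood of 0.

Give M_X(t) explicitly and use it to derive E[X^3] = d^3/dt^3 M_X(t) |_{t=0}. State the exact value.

M_X(t) = (e^(6*t) - 1)/(6*t)
D^3[M](t) = (36*t^3*e^(6*t) - 18*t^2*e^(6*t) + 6*t*e^(6*t) - e^(6*t) + 1)/t^4

E[X^3] = D^3[M](0) = 54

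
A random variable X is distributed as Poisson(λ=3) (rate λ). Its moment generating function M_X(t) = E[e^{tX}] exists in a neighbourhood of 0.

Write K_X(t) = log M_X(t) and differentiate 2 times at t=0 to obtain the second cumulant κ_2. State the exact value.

κ_2 = D^2[K](0) = 3

M_X(t) = e^(3*e^(t) - 3)
K_X(t) = log M_X(t) = 3*e^(t) - 3
D^2[K](t) = 3*e^(t)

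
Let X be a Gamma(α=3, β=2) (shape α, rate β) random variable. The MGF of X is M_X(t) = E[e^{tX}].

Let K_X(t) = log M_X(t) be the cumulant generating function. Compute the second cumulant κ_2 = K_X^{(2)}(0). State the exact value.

κ_2 = d^2K/dt^2 |_{t=0} = 3/4

M_X(t) = 8/(2 - t)^3
K_X(t) = log M_X(t) = -3*log(2 - t) + 3*log(2)
dK/dt = -3/(t - 2)
d^2K/dt^2 = 3/(t^2 - 4*t + 4)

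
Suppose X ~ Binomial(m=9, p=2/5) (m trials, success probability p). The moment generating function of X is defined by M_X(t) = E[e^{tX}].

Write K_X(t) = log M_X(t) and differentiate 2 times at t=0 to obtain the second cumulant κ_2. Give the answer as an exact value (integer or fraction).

M_X(t) = (2*e^(t)/5 + 3/5)^9
K_X(t) = log M_X(t) = 9*log(2*e^(t)/5 + 3/5)
K^(2)(t) = 54*e^(t)/(4*e^(2*t) + 12*e^(t) + 9)

κ_2 = K^(2)(0) = 54/25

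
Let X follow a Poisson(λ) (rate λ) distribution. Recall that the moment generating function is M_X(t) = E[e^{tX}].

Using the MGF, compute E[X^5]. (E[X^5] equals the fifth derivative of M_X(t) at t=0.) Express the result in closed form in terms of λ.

M_X(t) = e^(λ*(e^(t) - 1))
D^5[M](t) = (λ^5*e^(5*t)*e^(λ*e^(t)) + 10*λ^4*e^(4*t)*e^(λ*e^(t)) + 25*λ^3*e^(3*t)*e^(λ*e^(t)) + 15*λ^2*e^(2*t)*e^(λ*e^(t)) + λ*e^(t)*e^(λ*e^(t)))*e^(-λ)

E[X^5] = D^5[M](0) = λ*(λ^4 + 10*λ^3 + 25*λ^2 + 15*λ + 1)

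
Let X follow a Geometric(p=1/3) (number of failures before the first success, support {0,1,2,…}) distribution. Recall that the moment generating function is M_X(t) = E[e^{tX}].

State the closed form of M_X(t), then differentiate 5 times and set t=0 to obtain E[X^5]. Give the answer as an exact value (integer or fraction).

E[X^5] = M′′′′′(0) = 9002

M_X(t) = 1/(3*(1 - 2*e^(t)/3))
M′(t) = 2*e^(t)/(4*e^(2*t) - 12*e^(t) + 9)
M′′(t) = (-4*e^(2*t) - 6*e^(t))/(8*e^(3*t) - 36*e^(2*t) + 54*e^(t) - 27)
M′′′(t) = (8*e^(3*t) + 48*e^(2*t) + 18*e^(t))/(16*e^(4*t) - 96*e^(3*t) + 216*e^(2*t) - 216*e^(t) + 81)
M′′′′(t) = (-16*e^(4*t) - 264*e^(3*t) - 396*e^(2*t) - 54*e^(t))/(32*e^(5*t) - 240*e^(4*t) + 720*e^(3*t) - 1080*e^(2*t) + 810*e^(t) - 243)
M′′′′′(t) = (32*e^(5*t) + 1248*e^(4*t) + 4752*e^(3*t) + 2808*e^(2*t) + 162*e^(t))/(64*e^(6*t) - 576*e^(5*t) + 2160*e^(4*t) - 4320*e^(3*t) + 4860*e^(2*t) - 2916*e^(t) + 729)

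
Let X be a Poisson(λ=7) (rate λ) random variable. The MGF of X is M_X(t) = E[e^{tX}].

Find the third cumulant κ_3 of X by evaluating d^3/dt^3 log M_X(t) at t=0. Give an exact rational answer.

κ_3 = K′′′(0) = 7

M_X(t) = e^(7*e^(t) - 7)
K_X(t) = log M_X(t) = 7*e^(t) - 7
K′(t) = 7*e^(t)
K′′(t) = 7*e^(t)
K′′′(t) = 7*e^(t)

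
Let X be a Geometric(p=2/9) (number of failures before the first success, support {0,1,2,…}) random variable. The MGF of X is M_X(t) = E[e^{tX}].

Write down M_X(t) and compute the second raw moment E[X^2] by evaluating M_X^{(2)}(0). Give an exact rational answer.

E[X^2] = D^2[M](0) = 28

M_X(t) = 2/(9*(1 - 7*e^(t)/9))
D^2[M](t) = (-98*e^(2*t) - 126*e^(t))/(343*e^(3*t) - 1323*e^(2*t) + 1701*e^(t) - 729)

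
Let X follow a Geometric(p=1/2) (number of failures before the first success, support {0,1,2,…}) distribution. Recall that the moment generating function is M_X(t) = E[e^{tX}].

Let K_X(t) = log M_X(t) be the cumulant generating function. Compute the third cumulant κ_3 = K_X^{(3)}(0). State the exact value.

M_X(t) = 1/(2*(1 - e^(t)/2))
K_X(t) = log M_X(t) = -log(1 - e^(t)/2) - log(2)
dK/dt = -e^(t)/(e^(t) - 2)
d^2K/dt^2 = 2*e^(t)/(e^(2*t) - 4*e^(t) + 4)
d^3K/dt^3 = (-2*e^(2*t) - 4*e^(t))/(e^(3*t) - 6*e^(2*t) + 12*e^(t) - 8)

κ_3 = d^3K/dt^3 |_{t=0} = 6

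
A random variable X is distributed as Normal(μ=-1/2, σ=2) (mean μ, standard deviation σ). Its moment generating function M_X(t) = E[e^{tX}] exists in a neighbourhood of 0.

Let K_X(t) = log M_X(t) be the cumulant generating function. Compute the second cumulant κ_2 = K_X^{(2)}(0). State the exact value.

M_X(t) = e^(2*t^2 - t/2)
K_X(t) = log M_X(t) = 2*t^2 - t/2
dK/dt = 4*t - 1/2
d^2K/dt^2 = 4

κ_2 = d^2K/dt^2 |_{t=0} = 4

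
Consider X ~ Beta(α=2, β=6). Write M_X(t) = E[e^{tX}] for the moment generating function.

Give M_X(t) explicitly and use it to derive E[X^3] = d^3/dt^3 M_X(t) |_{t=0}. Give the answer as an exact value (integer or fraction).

E[X^3] = D^3[M](0) = 1/30

M_X(t) = ₁F₁(2; 8; t)
D^3[M](t) = ₁F₁(5; 11; t)/30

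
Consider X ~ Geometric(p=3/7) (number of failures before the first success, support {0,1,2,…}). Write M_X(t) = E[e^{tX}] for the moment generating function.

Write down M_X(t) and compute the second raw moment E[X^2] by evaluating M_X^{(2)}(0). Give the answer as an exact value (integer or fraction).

M_X(t) = 3/(7*(1 - 4*e^(t)/7))
dM/dt = 12*e^(t)/(16*e^(2*t) - 56*e^(t) + 49)
d^2M/dt^2 = (-48*e^(2*t) - 84*e^(t))/(64*e^(3*t) - 336*e^(2*t) + 588*e^(t) - 343)

E[X^2] = d^2M/dt^2 |_{t=0} = 44/9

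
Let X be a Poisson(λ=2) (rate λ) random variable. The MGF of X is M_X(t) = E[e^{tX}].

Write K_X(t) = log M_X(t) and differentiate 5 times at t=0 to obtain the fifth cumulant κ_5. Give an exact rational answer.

M_X(t) = e^(2*e^(t) - 2)
K_X(t) = log M_X(t) = 2*e^(t) - 2
K′(t) = 2*e^(t)
K′′(t) = 2*e^(t)
K′′′(t) = 2*e^(t)
K′′′′(t) = 2*e^(t)
K′′′′′(t) = 2*e^(t)

κ_5 = K′′′′′(0) = 2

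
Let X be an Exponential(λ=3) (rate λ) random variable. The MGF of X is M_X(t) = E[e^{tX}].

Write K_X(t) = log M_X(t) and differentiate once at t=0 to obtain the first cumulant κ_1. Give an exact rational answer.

κ_1 = K′(0) = 1/3

M_X(t) = 3/(3 - t)
K_X(t) = log M_X(t) = -log(3 - t) + log(3)
K′(t) = -1/(t - 3)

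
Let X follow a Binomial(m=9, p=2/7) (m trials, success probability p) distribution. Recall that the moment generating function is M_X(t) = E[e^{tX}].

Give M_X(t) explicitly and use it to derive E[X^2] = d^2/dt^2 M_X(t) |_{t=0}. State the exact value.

M_X(t) = (2*e^(t)/7 + 5/7)^9

E[X^2] = M^(2)(0) = 414/49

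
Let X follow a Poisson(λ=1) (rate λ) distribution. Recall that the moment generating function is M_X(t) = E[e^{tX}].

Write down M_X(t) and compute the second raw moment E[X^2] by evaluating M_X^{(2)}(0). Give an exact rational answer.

E[X^2] = D^2[M](0) = 2

M_X(t) = e^(e^(t) - 1)
D^2[M](t) = (e^(2*t)*e^(e^(t)) + e^(t)*e^(e^(t)))*e^(-1)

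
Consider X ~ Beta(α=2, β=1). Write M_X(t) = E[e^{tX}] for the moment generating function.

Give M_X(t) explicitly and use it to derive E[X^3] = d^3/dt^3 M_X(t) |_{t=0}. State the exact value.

E[X^3] = D^3[M](0) = 2/5

M_X(t) = ₁F₁(2; 3; t)
D^3[M](t) = 2*₁F₁(5; 6; t)/5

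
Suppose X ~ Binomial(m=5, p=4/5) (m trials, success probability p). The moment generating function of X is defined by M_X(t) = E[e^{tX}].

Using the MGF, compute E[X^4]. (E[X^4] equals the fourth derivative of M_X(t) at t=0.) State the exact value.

M_X(t) = (4*e^(t)/5 + 1/5)^5
D^4[M](t) = 1024*e^(5*t)/5 + 65536*e^(4*t)/625 + 10368*e^(3*t)/625 + 512*e^(2*t)/625 + 4*e^(t)/625

E[X^4] = D^4[M](0) = 40884/125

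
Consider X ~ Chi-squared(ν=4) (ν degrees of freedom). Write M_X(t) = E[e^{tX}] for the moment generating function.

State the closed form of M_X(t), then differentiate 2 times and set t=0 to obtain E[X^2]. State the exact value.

M_X(t) = (1 - 2*t)^(-2)
dM/dt = -4/(8*t^3 - 12*t^2 + 6*t - 1)
d^2M/dt^2 = 24/(16*t^4 - 32*t^3 + 24*t^2 - 8*t + 1)

E[X^2] = d^2M/dt^2 |_{t=0} = 24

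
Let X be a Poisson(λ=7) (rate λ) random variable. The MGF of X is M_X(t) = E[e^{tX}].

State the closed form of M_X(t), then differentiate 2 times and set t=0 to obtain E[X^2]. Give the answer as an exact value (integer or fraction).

M_X(t) = e^(7*e^(t) - 7)
M′(t) = 7*e^(-7)*e^(t)*e^(7*e^(t))
M′′(t) = (49*e^(2*t)*e^(7*e^(t)) + 7*e^(t)*e^(7*e^(t)))*e^(-7)

E[X^2] = M′′(0) = 56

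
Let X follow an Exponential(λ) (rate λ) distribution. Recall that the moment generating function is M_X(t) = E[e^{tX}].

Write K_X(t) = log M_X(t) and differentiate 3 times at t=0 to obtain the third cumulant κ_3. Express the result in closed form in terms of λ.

M_X(t) = λ/(λ - t)
K_X(t) = log M_X(t) = log(λ) - log(λ - t)
K^(3)(t) = -2/(-λ^3 + 3*λ^2*t - 3*λ*t^2 + t^3)

κ_3 = K^(3)(0) = 2/λ^3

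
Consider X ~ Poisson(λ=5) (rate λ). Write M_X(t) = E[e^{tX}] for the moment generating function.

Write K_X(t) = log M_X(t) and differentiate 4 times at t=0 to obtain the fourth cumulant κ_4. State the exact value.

κ_4 = D^4[K](0) = 5

M_X(t) = e^(5*e^(t) - 5)
K_X(t) = log M_X(t) = 5*e^(t) - 5
D^4[K](t) = 5*e^(t)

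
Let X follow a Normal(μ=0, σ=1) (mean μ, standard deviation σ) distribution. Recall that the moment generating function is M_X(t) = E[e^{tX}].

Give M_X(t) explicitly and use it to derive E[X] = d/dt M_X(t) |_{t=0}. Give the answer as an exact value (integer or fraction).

M_X(t) = e^(t^2/2)
M′(t) = t*e^(t^2/2)

E[X] = M′(0) = 0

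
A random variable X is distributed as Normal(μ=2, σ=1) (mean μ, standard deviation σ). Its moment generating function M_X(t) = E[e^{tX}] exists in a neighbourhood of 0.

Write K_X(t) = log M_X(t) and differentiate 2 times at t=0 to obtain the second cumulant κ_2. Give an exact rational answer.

M_X(t) = e^(t^2/2 + 2*t)
K_X(t) = log M_X(t) = t^2/2 + 2*t
K^(2)(t) = 1

κ_2 = K^(2)(0) = 1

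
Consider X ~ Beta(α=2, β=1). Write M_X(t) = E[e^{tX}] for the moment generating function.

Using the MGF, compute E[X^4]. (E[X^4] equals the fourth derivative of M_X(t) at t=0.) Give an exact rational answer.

E[X^4] = D^4[M](0) = 1/3

M_X(t) = ₁F₁(2; 3; t)
D^4[M](t) = ₁F₁(6; 7; t)/3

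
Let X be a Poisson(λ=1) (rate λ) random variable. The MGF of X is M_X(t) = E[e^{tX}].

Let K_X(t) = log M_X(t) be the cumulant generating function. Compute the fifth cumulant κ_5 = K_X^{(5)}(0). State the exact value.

κ_5 = D^5[K](0) = 1

M_X(t) = e^(e^(t) - 1)
K_X(t) = log M_X(t) = e^(t) - 1
D^5[K](t) = e^(t)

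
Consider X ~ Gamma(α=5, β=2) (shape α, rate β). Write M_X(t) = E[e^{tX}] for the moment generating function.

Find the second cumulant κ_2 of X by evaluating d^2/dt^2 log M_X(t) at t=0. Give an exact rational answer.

M_X(t) = 32/(2 - t)^5
K_X(t) = log M_X(t) = -5*log(2 - t) + 5*log(2)
D^2[K](t) = 5/(t^2 - 4*t + 4)

κ_2 = D^2[K](0) = 5/4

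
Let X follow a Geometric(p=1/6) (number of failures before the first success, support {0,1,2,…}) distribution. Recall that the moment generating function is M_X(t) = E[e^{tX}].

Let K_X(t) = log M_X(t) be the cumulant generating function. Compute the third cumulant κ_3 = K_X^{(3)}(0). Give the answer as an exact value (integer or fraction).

M_X(t) = 1/(6*(1 - 5*e^(t)/6))
K_X(t) = log M_X(t) = -log(1 - 5*e^(t)/6) - log(6)
K′(t) = -5*e^(t)/(5*e^(t) - 6)
K′′(t) = 30*e^(t)/(25*e^(2*t) - 60*e^(t) + 36)
K′′′(t) = (-150*e^(2*t) - 180*e^(t))/(125*e^(3*t) - 450*e^(2*t) + 540*e^(t) - 216)

κ_3 = K′′′(0) = 330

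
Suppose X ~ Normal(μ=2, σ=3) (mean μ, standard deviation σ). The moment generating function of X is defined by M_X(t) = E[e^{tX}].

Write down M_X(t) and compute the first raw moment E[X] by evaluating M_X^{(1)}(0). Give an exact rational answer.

M_X(t) = e^(9*t^2/2 + 2*t)
dM/dt = 9*t*e^(2*t)*e^(9*t^2/2) + 2*e^(2*t)*e^(9*t^2/2)

E[X] = dM/dt |_{t=0} = 2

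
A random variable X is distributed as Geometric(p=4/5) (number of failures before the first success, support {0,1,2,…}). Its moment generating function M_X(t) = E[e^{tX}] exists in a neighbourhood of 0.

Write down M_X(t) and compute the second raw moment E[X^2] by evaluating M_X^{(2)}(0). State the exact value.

M_X(t) = 4/(5*(1 - e^(t)/5))
dM/dt = 4*e^(t)/(e^(2*t) - 10*e^(t) + 25)
d^2M/dt^2 = (-4*e^(2*t) - 20*e^(t))/(e^(3*t) - 15*e^(2*t) + 75*e^(t) - 125)

E[X^2] = d^2M/dt^2 |_{t=0} = 3/8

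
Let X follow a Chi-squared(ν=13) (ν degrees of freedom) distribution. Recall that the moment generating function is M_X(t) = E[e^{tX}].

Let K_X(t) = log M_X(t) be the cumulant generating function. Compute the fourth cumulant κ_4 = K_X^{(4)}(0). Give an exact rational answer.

M_X(t) = (1 - 2*t)^(-13/2)
K_X(t) = log M_X(t) = -13*log(1 - 2*t)/2
dK/dt = -13/(2*t - 1)
d^2K/dt^2 = 26/(4*t^2 - 4*t + 1)
d^3K/dt^3 = -104/(8*t^3 - 12*t^2 + 6*t - 1)
d^4K/dt^4 = 624/(16*t^4 - 32*t^3 + 24*t^2 - 8*t + 1)

κ_4 = d^4K/dt^4 |_{t=0} = 624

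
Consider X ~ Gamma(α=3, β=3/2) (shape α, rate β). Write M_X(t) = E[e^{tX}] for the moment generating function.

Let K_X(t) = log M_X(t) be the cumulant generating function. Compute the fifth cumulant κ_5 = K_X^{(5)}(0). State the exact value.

M_X(t) = 27/(8*(3/2 - t)^3)
K_X(t) = log M_X(t) = -3*log(3/2 - t) - 3*log(2) + 3*log(3)
D^5[K](t) = -2304/(32*t^5 - 240*t^4 + 720*t^3 - 1080*t^2 + 810*t - 243)

κ_5 = D^5[K](0) = 256/27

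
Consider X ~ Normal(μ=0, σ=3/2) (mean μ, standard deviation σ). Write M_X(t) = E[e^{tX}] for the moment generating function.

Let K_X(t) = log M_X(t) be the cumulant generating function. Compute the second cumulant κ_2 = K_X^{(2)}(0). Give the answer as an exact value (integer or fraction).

κ_2 = K′′(0) = 9/4

M_X(t) = e^(9*t^2/8)
K_X(t) = log M_X(t) = 9*t^2/8
K′(t) = 9*t/4
K′′(t) = 9/4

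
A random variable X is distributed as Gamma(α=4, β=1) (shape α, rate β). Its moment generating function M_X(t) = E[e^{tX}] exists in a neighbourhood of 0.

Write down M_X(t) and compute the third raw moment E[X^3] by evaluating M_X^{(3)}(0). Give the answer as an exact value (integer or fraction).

E[X^3] = D^3[M](0) = 120

M_X(t) = (1 - t)^(-4)
D^3[M](t) = -120/(t^7 - 7*t^6 + 21*t^5 - 35*t^4 + 35*t^3 - 21*t^2 + 7*t - 1)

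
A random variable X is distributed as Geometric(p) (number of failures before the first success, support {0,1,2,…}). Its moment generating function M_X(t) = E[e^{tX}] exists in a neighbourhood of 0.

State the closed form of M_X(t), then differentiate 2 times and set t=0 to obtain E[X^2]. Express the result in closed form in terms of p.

E[X^2] = d^2M/dt^2 |_{t=0} = 1 - 3/p + 2/p^2

M_X(t) = p/(-(1 - p)*e^(t) + 1)
dM/dt = (-p^2*e^(t) + p*e^(t))/(p^2*e^(2*t) - 2*p*e^(2*t) + 2*p*e^(t) + e^(2*t) - 2*e^(t) + 1)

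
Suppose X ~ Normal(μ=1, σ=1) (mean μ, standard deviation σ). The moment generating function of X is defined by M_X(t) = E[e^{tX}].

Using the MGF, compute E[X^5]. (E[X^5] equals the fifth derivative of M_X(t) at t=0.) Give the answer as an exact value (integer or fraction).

M_X(t) = e^(t^2/2 + t)
dM/dt = t*e^(t)*e^(t^2/2) + e^(t)*e^(t^2/2)
d^2M/dt^2 = t^2*e^(t)*e^(t^2/2) + 2*t*e^(t)*e^(t^2/2) + 2*e^(t)*e^(t^2/2)
d^3M/dt^3 = t^3*e^(t)*e^(t^2/2) + 3*t^2*e^(t)*e^(t^2/2) + 6*t*e^(t)*e^(t^2/2) + 4*e^(t)*e^(t^2/2)
d^4M/dt^4 = t^4*e^(t)*e^(t^2/2) + 4*t^3*e^(t)*e^(t^2/2) + 12*t^2*e^(t)*e^(t^2/2) + 16*t*e^(t)*e^(t^2/2) + 10*e^(t)*e^(t^2/2)
d^5M/dt^5 = t^5*e^(t)*e^(t^2/2) + 5*t^4*e^(t)*e^(t^2/2) + 20*t^3*e^(t)*e^(t^2/2) + 40*t^2*e^(t)*e^(t^2/2) + 50*t*e^(t)*e^(t^2/2) + 26*e^(t)*e^(t^2/2)

E[X^5] = d^5M/dt^5 |_{t=0} = 26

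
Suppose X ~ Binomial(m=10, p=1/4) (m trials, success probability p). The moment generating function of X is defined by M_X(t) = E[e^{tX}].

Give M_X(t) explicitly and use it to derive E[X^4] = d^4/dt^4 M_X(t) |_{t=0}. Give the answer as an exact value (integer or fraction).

M_X(t) = (e^(t)/4 + 3/4)^10

E[X^4] = D^4[M](0) = 2065/16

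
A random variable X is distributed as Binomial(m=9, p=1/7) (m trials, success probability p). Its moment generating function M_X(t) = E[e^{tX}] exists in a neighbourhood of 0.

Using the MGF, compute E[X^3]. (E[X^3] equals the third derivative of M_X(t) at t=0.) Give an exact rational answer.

M_X(t) = (e^(t)/7 + 6/7)^9

E[X^3] = d^3M/dt^3 |_{t=0} = 351/49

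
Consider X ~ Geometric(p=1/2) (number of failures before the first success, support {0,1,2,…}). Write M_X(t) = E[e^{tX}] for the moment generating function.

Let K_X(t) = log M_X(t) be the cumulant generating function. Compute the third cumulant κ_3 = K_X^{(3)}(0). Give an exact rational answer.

M_X(t) = 1/(2*(1 - e^(t)/2))
K_X(t) = log M_X(t) = -log(1 - e^(t)/2) - log(2)
K′(t) = -e^(t)/(e^(t) - 2)
K′′(t) = 2*e^(t)/(e^(2*t) - 4*e^(t) + 4)
K′′′(t) = (-2*e^(2*t) - 4*e^(t))/(e^(3*t) - 6*e^(2*t) + 12*e^(t) - 8)

κ_3 = K′′′(0) = 6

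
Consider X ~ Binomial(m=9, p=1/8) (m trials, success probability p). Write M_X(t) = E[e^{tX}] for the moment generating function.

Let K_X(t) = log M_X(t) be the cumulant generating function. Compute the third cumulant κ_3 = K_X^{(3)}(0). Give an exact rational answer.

M_X(t) = (e^(t)/8 + 7/8)^9
K_X(t) = log M_X(t) = 9*log(e^(t)/8 + 7/8)
K′(t) = 9*e^(t)/(e^(t) + 7)
K′′(t) = 63*e^(t)/(e^(2*t) + 14*e^(t) + 49)
K′′′(t) = (-63*e^(2*t) + 441*e^(t))/(e^(3*t) + 21*e^(2*t) + 147*e^(t) + 343)

κ_3 = K′′′(0) = 189/256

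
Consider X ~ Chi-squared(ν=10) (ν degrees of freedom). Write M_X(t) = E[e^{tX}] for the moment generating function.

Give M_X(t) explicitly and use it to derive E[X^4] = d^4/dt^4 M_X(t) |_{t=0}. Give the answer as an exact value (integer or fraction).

M_X(t) = (1 - 2*t)^(-5)
D^4[M](t) = -26880/(512*t^9 - 2304*t^8 + 4608*t^7 - 5376*t^6 + 4032*t^5 - 2016*t^4 + 672*t^3 - 144*t^2 + 18*t - 1)

E[X^4] = D^4[M](0) = 26880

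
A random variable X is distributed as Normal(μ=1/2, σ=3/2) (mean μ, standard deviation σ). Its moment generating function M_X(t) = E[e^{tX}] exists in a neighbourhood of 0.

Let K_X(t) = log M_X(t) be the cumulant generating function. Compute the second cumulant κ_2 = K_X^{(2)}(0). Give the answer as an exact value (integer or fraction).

κ_2 = K′′(0) = 9/4

M_X(t) = e^(9*t^2/8 + t/2)
K_X(t) = log M_X(t) = 9*t^2/8 + t/2
K′(t) = 9*t/4 + 1/2
K′′(t) = 9/4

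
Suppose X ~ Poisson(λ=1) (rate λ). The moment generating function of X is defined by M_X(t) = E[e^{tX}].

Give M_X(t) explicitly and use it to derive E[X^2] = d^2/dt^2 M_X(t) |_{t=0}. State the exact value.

E[X^2] = M^(2)(0) = 2

M_X(t) = e^(e^(t) - 1)
M^(2)(t) = (e^(2*t)*e^(e^(t)) + e^(t)*e^(e^(t)))*e^(-1)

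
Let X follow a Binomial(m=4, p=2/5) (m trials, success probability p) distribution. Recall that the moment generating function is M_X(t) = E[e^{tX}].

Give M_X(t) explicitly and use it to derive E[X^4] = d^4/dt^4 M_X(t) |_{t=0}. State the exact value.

E[X^4] = M′′′′(0) = 15544/625

M_X(t) = (2*e^(t)/5 + 3/5)^4
M′(t) = 64*e^(4*t)/625 + 288*e^(3*t)/625 + 432*e^(2*t)/625 + 216*e^(t)/625
M′′(t) = 256*e^(4*t)/625 + 864*e^(3*t)/625 + 864*e^(2*t)/625 + 216*e^(t)/625
M′′′(t) = 1024*e^(4*t)/625 + 2592*e^(3*t)/625 + 1728*e^(2*t)/625 + 216*e^(t)/625
M′′′′(t) = 4096*e^(4*t)/625 + 7776*e^(3*t)/625 + 3456*e^(2*t)/625 + 216*e^(t)/625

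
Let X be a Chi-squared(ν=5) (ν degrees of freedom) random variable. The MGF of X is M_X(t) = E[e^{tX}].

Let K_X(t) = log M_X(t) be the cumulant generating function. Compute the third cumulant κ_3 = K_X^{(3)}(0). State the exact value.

M_X(t) = (1 - 2*t)^(-5/2)
K_X(t) = log M_X(t) = -5*log(1 - 2*t)/2
K′(t) = -5/(2*t - 1)
K′′(t) = 10/(4*t^2 - 4*t + 1)
K′′′(t) = -40/(8*t^3 - 12*t^2 + 6*t - 1)

κ_3 = K′′′(0) = 40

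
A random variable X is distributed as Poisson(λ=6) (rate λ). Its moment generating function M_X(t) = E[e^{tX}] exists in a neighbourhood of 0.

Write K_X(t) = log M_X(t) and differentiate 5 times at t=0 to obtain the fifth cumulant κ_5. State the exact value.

κ_5 = K^(5)(0) = 6

M_X(t) = e^(6*e^(t) - 6)
K_X(t) = log M_X(t) = 6*e^(t) - 6
K^(5)(t) = 6*e^(t)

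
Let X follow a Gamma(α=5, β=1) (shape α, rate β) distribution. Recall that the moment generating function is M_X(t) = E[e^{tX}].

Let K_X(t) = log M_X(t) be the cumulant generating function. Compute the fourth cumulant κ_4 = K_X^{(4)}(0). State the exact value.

M_X(t) = (1 - t)^(-5)
K_X(t) = log M_X(t) = -5*log(1 - t)
D^4[K](t) = 30/(t^4 - 4*t^3 + 6*t^2 - 4*t + 1)

κ_4 = D^4[K](0) = 30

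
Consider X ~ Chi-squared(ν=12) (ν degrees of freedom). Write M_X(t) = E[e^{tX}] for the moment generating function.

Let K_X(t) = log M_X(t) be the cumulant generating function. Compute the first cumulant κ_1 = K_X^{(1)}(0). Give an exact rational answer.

M_X(t) = (1 - 2*t)^(-6)
K_X(t) = log M_X(t) = -6*log(1 - 2*t)
D[K](t) = -12/(2*t - 1)

κ_1 = D[K](0) = 12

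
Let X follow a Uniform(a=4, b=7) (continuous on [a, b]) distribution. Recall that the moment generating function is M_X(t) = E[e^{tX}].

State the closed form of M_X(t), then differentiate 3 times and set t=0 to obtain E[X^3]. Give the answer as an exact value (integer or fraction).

M_X(t) = (e^(7*t) - e^(4*t))/(3*t)
M^(3)(t) = (343*t^3*e^(7*t) - 64*t^3*e^(4*t) - 147*t^2*e^(7*t) + 48*t^2*e^(4*t) + 42*t*e^(7*t) - 24*t*e^(4*t) - 6*e^(7*t) + 6*e^(4*t))/(3*t^4)

E[X^3] = M^(3)(0) = 715/4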